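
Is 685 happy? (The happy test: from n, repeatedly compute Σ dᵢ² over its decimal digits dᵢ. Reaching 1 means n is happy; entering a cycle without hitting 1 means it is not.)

685 → 6² + 8² + 5² = 125
125 → 1² + 2² + 5² = 30
30 → 3² + 0² = 9
9 → 9² = 81
81 → 8² + 1² = 65
65 → 6² + 5² = 61
61 → 6² + 1² = 37
37 → 3² + 7² = 58
58 → 5² + 8² = 89
89 → 8² + 9² = 145
145 → 1² + 4² + 5² = 42
42 → 4² + 2² = 20
20 → 2² + 0² = 4
4 → 4² = 16
16 → 1² + 6² = 37  — 37 already seen; the sequence cycles without reaching 1.

not happy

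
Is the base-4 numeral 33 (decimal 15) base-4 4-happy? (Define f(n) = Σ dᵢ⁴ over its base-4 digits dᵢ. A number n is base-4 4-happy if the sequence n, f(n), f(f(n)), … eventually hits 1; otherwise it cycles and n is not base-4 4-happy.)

15 = (3,3)_4 → 3⁴ + 3⁴ = 81 + 81 = 162
162 = (2,2,0,2)_4 → 2⁴ + 2⁴ + 0⁴ + 2⁴ = 16 + 16 + 0 + 16 = 48
48 = (3,0,0)_4 → 3⁴ + 0⁴ + 0⁴ = 81 + 0 + 0 = 81
81 = (1,1,0,1)_4 → 1⁴ + 1⁴ + 0⁴ + 1⁴ = 1 + 1 + 0 + 1 = 3
3 = (3)_4 → 3⁴ = 81  — 81 already seen; the sequence cycles without reaching 1.

not base-4 4-happy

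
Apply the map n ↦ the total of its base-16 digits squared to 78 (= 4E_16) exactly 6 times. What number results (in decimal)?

226

78 = (4,14)_16 → 4² + 14² = 16 + 196 = 212
212 = (13,4)_16 → 13² + 4² = 169 + 16 = 185
185 = (11,9)_16 → 11² + 9² = 121 + 81 = 202
202 = (12,10)_16 → 12² + 10² = 144 + 100 = 244
244 = (15,4)_16 → 15² + 4² = 225 + 16 = 241
241 = (15,1)_16 → 15² + 1² = 225 + 1 = 226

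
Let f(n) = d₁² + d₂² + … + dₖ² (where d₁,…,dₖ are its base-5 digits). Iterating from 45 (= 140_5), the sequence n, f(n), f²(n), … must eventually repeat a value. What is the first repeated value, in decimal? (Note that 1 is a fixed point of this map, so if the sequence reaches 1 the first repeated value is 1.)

13

45 = (1,4,0)_5 → 1² + 4² + 0² = 17
17 = (3,2)_5 → 3² + 2² = 13
13 = (2,3)_5 → 2² + 3² = 13  — 13 already appeared earlier.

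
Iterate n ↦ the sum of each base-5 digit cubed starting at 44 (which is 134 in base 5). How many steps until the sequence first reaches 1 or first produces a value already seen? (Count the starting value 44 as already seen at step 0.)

6

44 = (1,3,4)_5 → 1³ + 3³ + 4³ = 1 + 27 + 64 = 92
92 = (3,3,2)_5 → 3³ + 3³ + 2³ = 27 + 27 + 8 = 62
62 = (2,2,2)_5 → 2³ + 2³ + 2³ = 8 + 8 + 8 = 24
24 = (4,4)_5 → 4³ + 4³ = 64 + 64 = 128
128 = (1,0,0,3)_5 → 1³ + 0³ + 0³ + 3³ = 1 + 0 + 0 + 27 = 28
28 = (1,0,3)_5 → 1³ + 0³ + 3³ = 1 + 0 + 27 = 28  — 28 repeats.
That took 6 steps.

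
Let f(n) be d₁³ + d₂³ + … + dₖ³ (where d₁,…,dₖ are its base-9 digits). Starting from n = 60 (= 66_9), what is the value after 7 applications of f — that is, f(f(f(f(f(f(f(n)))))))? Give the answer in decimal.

1198

60 = (6,6)_9 → 6³ + 6³ = 216 + 216 = 432
432 = (5,3,0)_9 → 5³ + 3³ + 0³ = 125 + 27 + 0 = 152
152 = (1,7,8)_9 → 1³ + 7³ + 8³ = 1 + 343 + 512 = 856
856 = (1,1,5,1)_9 → 1³ + 1³ + 5³ + 1³ = 1 + 1 + 125 + 1 = 128
128 = (1,5,2)_9 → 1³ + 5³ + 2³ = 1 + 125 + 8 = 134
134 = (1,5,8)_9 → 1³ + 5³ + 8³ = 1 + 125 + 512 = 638
638 = (7,7,8)_9 → 7³ + 7³ + 8³ = 343 + 343 + 512 = 1198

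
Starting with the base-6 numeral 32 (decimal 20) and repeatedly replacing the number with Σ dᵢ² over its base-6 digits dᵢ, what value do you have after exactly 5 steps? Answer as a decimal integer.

29

20 = (3,2)_6 → 3² + 2² = 9 + 4 = 13
13 = (2,1)_6 → 2² + 1² = 4 + 1 = 5
5 = (5)_6 → 5² = 25
25 = (4,1)_6 → 4² + 1² = 16 + 1 = 17
17 = (2,5)_6 → 2² + 5² = 4 + 25 = 29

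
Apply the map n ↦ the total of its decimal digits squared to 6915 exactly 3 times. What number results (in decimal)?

40

6915 → 6² + 9² + 1² + 5² = 143
143 → 1² + 4² + 3² = 26
26 → 2² + 6² = 40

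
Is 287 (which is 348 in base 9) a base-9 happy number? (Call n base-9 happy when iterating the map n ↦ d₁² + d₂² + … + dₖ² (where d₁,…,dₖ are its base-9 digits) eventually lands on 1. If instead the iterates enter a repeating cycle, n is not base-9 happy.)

not base-9 happy

287 = (3,4,8)_9 → 89
89 = (1,0,8)_9 → 65
65 = (7,2)_9 → 53
53 = (5,8)_9 → 89  — 89 already seen; the sequence cycles without reaching 1.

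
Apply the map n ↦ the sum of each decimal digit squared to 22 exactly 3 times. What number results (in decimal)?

22 → 8
8 → 64
64 → 52

52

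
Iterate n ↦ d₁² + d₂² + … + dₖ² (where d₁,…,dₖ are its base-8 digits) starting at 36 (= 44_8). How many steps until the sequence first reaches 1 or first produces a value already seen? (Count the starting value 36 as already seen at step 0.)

36 = (4,4)_8 → 4² + 4² = 32
32 = (4,0)_8 → 4² + 0² = 16
16 = (2,0)_8 → 2² + 0² = 4
4 = (4)_8 → 4² = 16  — 16 repeats.
That took 4 steps.

4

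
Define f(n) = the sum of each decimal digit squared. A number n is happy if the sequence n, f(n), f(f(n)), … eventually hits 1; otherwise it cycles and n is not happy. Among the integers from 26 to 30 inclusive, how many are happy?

1

26: 26 → 40 → 16 → 37 → 58 → 89 → 145 → 42 → 20 → 4 → 16  (repeats 16)
27: 27 → 53 → 34 → 25 → 29 → 85 → 89 → 145 → 42 → 20 → 4 → 16 → 37 → 58 → 89  (repeats 89)
28: 28 → 68 → 100 → 1  (reaches 1)
29: 29 → 85 → 89 → 145 → 42 → 20 → 4 → 16 → 37 → 58 → 89  (repeats 89)
30: 30 → 9 → 81 → 65 → 61 → 37 → 58 → 89 → 145 → 42 → 20 → 4 → 16 → 37  (repeats 37)
happy: 28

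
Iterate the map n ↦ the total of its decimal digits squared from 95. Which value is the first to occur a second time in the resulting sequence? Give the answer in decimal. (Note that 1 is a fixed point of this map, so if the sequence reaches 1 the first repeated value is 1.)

95 → 106
106 → 37
37 → 58
58 → 89
89 → 145
145 → 42
42 → 20
20 → 4
4 → 16
16 → 37  — 37 already appeared earlier.

37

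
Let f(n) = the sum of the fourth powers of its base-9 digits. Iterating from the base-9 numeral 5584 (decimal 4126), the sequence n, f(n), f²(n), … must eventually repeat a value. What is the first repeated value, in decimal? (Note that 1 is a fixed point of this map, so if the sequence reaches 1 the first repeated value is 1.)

722

4126 = (5,5,8,4)_9 → 5602
5602 = (7,6,1,4)_9 → 3954
3954 = (5,3,7,3)_9 → 3188
3188 = (4,3,3,2)_9 → 434
434 = (5,3,2)_9 → 722
722 = (8,8,2)_9 → 8208
8208 = (1,2,2,3,0)_9 → 114
114 = (1,3,6)_9 → 1378
1378 = (1,8,0,1)_9 → 4098
4098 = (5,5,5,3)_9 → 1956
1956 = (2,6,1,3)_9 → 1394
1394 = (1,8,1,8)_9 → 8194
8194 = (1,2,2,1,4)_9 → 290
290 = (3,5,2)_9 → 722  — 722 already appeared earlier.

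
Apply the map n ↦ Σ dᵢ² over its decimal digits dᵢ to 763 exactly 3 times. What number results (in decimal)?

763 → 7² + 6² + 3² = 94
94 → 9² + 4² = 97
97 → 9² + 7² = 130

130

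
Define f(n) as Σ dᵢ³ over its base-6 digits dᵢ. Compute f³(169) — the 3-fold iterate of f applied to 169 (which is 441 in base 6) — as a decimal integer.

169 = (4,4,1)_6 → 129
129 = (3,3,3)_6 → 81
81 = (2,1,3)_6 → 36

36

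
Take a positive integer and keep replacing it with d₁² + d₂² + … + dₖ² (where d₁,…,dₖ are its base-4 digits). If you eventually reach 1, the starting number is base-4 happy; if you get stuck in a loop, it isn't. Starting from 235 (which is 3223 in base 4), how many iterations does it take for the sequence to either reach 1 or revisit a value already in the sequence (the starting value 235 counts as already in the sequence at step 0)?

6

235 = (3,2,2,3)_4 → 3² + 2² + 2² + 3² = 9 + 4 + 4 + 9 = 26
26 = (1,2,2)_4 → 1² + 2² + 2² = 1 + 4 + 4 = 9
9 = (2,1)_4 → 2² + 1² = 4 + 1 = 5
5 = (1,1)_4 → 1² + 1² = 1 + 1 = 2
2 = (2)_4 → 2² = 4
4 = (1,0)_4 → 1² + 0² = 1 + 0 = 1  — reached 1.
That took 6 steps.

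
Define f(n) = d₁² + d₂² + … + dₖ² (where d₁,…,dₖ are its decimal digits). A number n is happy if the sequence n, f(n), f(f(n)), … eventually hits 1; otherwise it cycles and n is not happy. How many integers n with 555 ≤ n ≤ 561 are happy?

1

555: 555 → 75 → 74 → 65 → 61 → 37 → 58 → 89 → 145 → 42 → 20 → 4 → 16 → 37  (repeats 37)
556: 556 → 86 → 100 → 1  (reaches 1)
557: 557 → 99 → 162 → 41 → 17 → 50 → 25 → 29 → 85 → 89 → 145 → 42 → 20 → 4 → 16 → 37 → 58 → 89  (repeats 89)
558: 558 → 114 → 18 → 65 → 61 → 37 → 58 → 89 → 145 → 42 → 20 → 4 → 16 → 37  (repeats 37)
559: 559 → 131 → 11 → 2 → 4 → 16 → 37 → 58 → 89 → 145 → 42 → 20 → 4  (repeats 4)
560: 560 → 61 → 37 → 58 → 89 → 145 → 42 → 20 → 4 → 16 → 37  (repeats 37)
561: 561 → 62 → 40 → 16 → 37 → 58 → 89 → 145 → 42 → 20 → 4 → 16  (repeats 16)
happy: 556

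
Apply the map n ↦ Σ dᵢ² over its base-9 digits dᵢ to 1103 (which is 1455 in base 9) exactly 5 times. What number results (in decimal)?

1103 = (1,4,5,5)_9 → 1² + 4² + 5² + 5² = 1 + 16 + 25 + 25 = 67
67 = (7,4)_9 → 7² + 4² = 49 + 16 = 65
65 = (7,2)_9 → 7² + 2² = 49 + 4 = 53
53 = (5,8)_9 → 5² + 8² = 25 + 64 = 89
89 = (1,0,8)_9 → 1² + 0² + 8² = 1 + 0 + 64 = 65

65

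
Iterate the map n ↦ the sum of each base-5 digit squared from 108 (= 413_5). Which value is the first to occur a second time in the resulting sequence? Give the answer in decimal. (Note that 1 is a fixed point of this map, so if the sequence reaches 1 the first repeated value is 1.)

108 = (4,1,3)_5 → 26
26 = (1,0,1)_5 → 2
2 = (2)_5 → 4
4 = (4)_5 → 16
16 = (3,1)_5 → 10
10 = (2,0)_5 → 4  — 4 already appeared earlier.

4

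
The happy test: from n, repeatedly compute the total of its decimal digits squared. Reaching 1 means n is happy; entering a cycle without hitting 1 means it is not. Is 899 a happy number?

899 → 8² + 9² + 9² = 226
226 → 2² + 2² + 6² = 44
44 → 4² + 4² = 32
32 → 3² + 2² = 13
13 → 1² + 3² = 10
10 → 1² + 0² = 1  — reached 1.

happy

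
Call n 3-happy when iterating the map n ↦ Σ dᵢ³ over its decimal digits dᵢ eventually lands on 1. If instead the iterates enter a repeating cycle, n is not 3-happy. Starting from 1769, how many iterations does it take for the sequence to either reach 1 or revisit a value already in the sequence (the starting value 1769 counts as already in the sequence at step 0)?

8

1769 → 1³ + 7³ + 6³ + 9³ = 1 + 343 + 216 + 729 = 1289
1289 → 1³ + 2³ + 8³ + 9³ = 1 + 8 + 512 + 729 = 1250
1250 → 1³ + 2³ + 5³ + 0³ = 1 + 8 + 125 + 0 = 134
134 → 1³ + 3³ + 4³ = 1 + 27 + 64 = 92
92 → 9³ + 2³ = 729 + 8 = 737
737 → 7³ + 3³ + 7³ = 343 + 27 + 343 = 713
713 → 7³ + 1³ + 3³ = 343 + 1 + 27 = 371
371 → 3³ + 7³ + 1³ = 27 + 343 + 1 = 371  — 371 repeats.
That took 8 steps.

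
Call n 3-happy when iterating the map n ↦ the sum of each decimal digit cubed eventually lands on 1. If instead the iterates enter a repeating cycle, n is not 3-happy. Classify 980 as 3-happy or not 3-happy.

980 → 9³ + 8³ + 0³ = 729 + 512 + 0 = 1241
1241 → 1³ + 2³ + 4³ + 1³ = 1 + 8 + 64 + 1 = 74
74 → 7³ + 4³ = 343 + 64 = 407
407 → 4³ + 0³ + 7³ = 64 + 0 + 343 = 407  — 407 already seen; the sequence cycles without reaching 1.

not 3-happy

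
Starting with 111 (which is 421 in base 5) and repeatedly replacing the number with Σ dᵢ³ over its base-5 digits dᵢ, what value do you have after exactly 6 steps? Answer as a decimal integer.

111 = (4,2,1)_5 → 73
73 = (2,4,3)_5 → 99
99 = (3,4,4)_5 → 155
155 = (1,1,1,0)_5 → 3
3 = (3)_5 → 27
27 = (1,0,2)_5 → 9

9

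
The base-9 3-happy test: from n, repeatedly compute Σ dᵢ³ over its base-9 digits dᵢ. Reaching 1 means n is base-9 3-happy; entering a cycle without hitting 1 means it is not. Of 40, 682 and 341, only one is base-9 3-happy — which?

341

40: 40 → 128 → 134 → 638 → 1198 → 470 → 476 → 980 → 540 → 432 → 152 → 856 → 128  — repeats 128 (not base-9 3-happy)
682: 682 → 882 → 514 → 244 → 28 → 28  — repeats 28 (not base-9 3-happy)
341: 341 → 577 → 345 → 99 → 9 → 1  — reaches 1 (base-9 3-happy)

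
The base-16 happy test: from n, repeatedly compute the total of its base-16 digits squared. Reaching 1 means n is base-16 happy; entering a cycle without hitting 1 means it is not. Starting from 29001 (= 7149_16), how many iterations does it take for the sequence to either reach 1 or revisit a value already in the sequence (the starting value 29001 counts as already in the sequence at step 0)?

29001 = (7,1,4,9)_16 → 7² + 1² + 4² + 9² = 147
147 = (9,3)_16 → 9² + 3² = 90
90 = (5,10)_16 → 5² + 10² = 125
125 = (7,13)_16 → 7² + 13² = 218
218 = (13,10)_16 → 13² + 10² = 269
269 = (1,0,13)_16 → 1² + 0² + 13² = 170
170 = (10,10)_16 → 10² + 10² = 200
200 = (12,8)_16 → 12² + 8² = 208
208 = (13,0)_16 → 13² + 0² = 169
169 = (10,9)_16 → 10² + 9² = 181
181 = (11,5)_16 → 11² + 5² = 146
146 = (9,2)_16 → 9² + 2² = 85
85 = (5,5)_16 → 5² + 5² = 50
50 = (3,2)_16 → 3² + 2² = 13
13 = (13)_16 → 13² = 169  — 169 repeats.
That took 15 steps.

15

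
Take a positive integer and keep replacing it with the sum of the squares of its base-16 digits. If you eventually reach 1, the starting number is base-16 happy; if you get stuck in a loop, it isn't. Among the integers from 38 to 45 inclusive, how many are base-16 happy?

3

38: 38 → 40 → 68 → 32 → 4 → 16 → 1  — base-16 happy
39: 39 → 53 → 34 → 8 → 64 → 16 → 1  — base-16 happy
40: 40 → 68 → 32 → 4 → 16 → 1  — base-16 happy
41: 41 → 85 → 50 → 13 → 169 → 181 → 146 → 85  — not base-16 happy
42: 42 → 104 → 100 → 52 → 25 → 82 → 29 → 170 → 200 → 208 → 169 → 181 → 146 → 85 → 50 → 13 → 169  — not base-16 happy
43: 43 → 125 → 218 → 269 → 170 → 200 → 208 → 169 → 181 → 146 → 85 → 50 → 13 → 169  — not base-16 happy
44: 44 → 148 → 97 → 37 → 29 → 170 → 200 → 208 → 169 → 181 → 146 → 85 → 50 → 13 → 169  — not base-16 happy
45: 45 → 173 → 269 → 170 → 200 → 208 → 169 → 181 → 146 → 85 → 50 → 13 → 169  — not base-16 happy
base-16 happy: 38, 39, 40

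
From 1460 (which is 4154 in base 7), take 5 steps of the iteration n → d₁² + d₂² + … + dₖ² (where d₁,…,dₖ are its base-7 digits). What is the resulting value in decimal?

1460 = (4,1,5,4)_7 → 4² + 1² + 5² + 4² = 58
58 = (1,1,2)_7 → 1² + 1² + 2² = 6
6 = (6)_7 → 6² = 36
36 = (5,1)_7 → 5² + 1² = 26
26 = (3,5)_7 → 3² + 5² = 34

34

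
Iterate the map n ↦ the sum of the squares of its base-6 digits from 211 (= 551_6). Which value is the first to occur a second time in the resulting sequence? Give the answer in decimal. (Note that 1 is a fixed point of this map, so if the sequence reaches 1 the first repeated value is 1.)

211 = (5,5,1)_6 → 5² + 5² + 1² = 25 + 25 + 1 = 51
51 = (1,2,3)_6 → 1² + 2² + 3² = 1 + 4 + 9 = 14
14 = (2,2)_6 → 2² + 2² = 4 + 4 = 8
8 = (1,2)_6 → 1² + 2² = 1 + 4 = 5
5 = (5)_6 → 5² = 25
25 = (4,1)_6 → 4² + 1² = 16 + 1 = 17
17 = (2,5)_6 → 2² + 5² = 4 + 25 = 29
29 = (4,5)_6 → 4² + 5² = 16 + 25 = 41
41 = (1,0,5)_6 → 1² + 0² + 5² = 1 + 0 + 25 = 26
26 = (4,2)_6 → 4² + 2² = 16 + 4 = 20
20 = (3,2)_6 → 3² + 2² = 9 + 4 = 13
13 = (2,1)_6 → 2² + 1² = 4 + 1 = 5  — 5 already appeared earlier.

5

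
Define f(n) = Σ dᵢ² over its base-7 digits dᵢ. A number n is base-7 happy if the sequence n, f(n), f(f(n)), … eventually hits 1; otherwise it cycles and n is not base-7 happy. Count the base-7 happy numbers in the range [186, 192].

1

186: 186 → 50 → 2 → 4 → 16 → 8 → 2  — not base-7 happy
187: 187 → 59 → 11 → 17 → 13 → 37 → 29 → 17  — not base-7 happy
188: 188 → 70 → 10 → 10  — not base-7 happy
189: 189 → 45 → 45  — not base-7 happy
190: 190 → 46 → 52 → 10 → 10  — not base-7 happy
191: 191 → 49 → 1  — base-7 happy
192: 192 → 54 → 26 → 34 → 52 → 10 → 10  — not base-7 happy
base-7 happy: 191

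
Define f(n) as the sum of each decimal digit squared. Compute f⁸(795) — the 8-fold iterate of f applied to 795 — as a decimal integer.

795 → 7² + 9² + 5² = 155
155 → 1² + 5² + 5² = 51
51 → 5² + 1² = 26
26 → 2² + 6² = 40
40 → 4² + 0² = 16
16 → 1² + 6² = 37
37 → 3² + 7² = 58
58 → 5² + 8² = 89

89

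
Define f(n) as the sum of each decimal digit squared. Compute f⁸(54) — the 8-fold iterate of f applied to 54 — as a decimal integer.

145

54 → 5² + 4² = 25 + 16 = 41
41 → 4² + 1² = 16 + 1 = 17
17 → 1² + 7² = 1 + 49 = 50
50 → 5² + 0² = 25 + 0 = 25
25 → 2² + 5² = 4 + 25 = 29
29 → 2² + 9² = 4 + 81 = 85
85 → 8² + 5² = 64 + 25 = 89
89 → 8² + 9² = 64 + 81 = 145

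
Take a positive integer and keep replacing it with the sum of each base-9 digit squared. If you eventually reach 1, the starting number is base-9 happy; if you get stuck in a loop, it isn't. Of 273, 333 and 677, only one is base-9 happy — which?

273

273: 273 → 27 → 9 → 1  — reaches 1 (base-9 happy)
333: 333 → 17 → 65 → 53 → 89 → 65  — repeats 65 (not base-9 happy)
677: 677 → 77 → 89 → 65 → 53 → 89  — repeats 89 (not base-9 happy)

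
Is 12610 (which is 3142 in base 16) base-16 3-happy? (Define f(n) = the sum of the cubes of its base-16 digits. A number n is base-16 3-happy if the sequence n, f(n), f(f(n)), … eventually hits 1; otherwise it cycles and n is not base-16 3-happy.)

base-16 3-happy

12610 = (3,1,4,2)_16 → 3³ + 1³ + 4³ + 2³ = 27 + 1 + 64 + 8 = 100
100 = (6,4)_16 → 6³ + 4³ = 216 + 64 = 280
280 = (1,1,8)_16 → 1³ + 1³ + 8³ = 1 + 1 + 512 = 514
514 = (2,0,2)_16 → 2³ + 0³ + 2³ = 8 + 0 + 8 = 16
16 = (1,0)_16 → 1³ + 0³ = 1 + 0 = 1  — reached 1.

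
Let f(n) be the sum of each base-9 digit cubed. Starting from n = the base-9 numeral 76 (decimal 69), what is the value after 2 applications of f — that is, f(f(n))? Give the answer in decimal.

729

69 = (7,6)_9 → 7³ + 6³ = 343 + 216 = 559
559 = (6,8,1)_9 → 6³ + 8³ + 1³ = 216 + 512 + 1 = 729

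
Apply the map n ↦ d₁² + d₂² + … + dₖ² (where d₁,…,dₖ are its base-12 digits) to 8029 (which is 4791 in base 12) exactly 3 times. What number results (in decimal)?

100

8029 = (4,7,9,1)_12 → 4² + 7² + 9² + 1² = 147
147 = (1,0,3)_12 → 1² + 0² + 3² = 10
10 = (10)_12 → 10² = 100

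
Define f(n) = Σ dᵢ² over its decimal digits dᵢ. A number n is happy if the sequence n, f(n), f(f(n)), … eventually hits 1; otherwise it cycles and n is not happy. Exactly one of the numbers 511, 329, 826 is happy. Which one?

511: 511 → 27 → 53 → 34 → 25 → 29 → 85 → 89 → 145 → 42 → 20 → 4 → 16 → 37 → 58 → 89  — repeats 89 (not happy)
329: 329 → 94 → 97 → 130 → 10 → 1  — reaches 1 (happy)
826: 826 → 104 → 17 → 50 → 25 → 29 → 85 → 89 → 145 → 42 → 20 → 4 → 16 → 37 → 58 → 89  — repeats 89 (not happy)

329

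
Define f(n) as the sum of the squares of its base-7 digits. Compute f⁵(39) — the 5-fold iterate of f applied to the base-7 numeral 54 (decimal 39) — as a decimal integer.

39 = (5,4)_7 → 5² + 4² = 41
41 = (5,6)_7 → 5² + 6² = 61
61 = (1,1,5)_7 → 1² + 1² + 5² = 27
27 = (3,6)_7 → 3² + 6² = 45
45 = (6,3)_7 → 6² + 3² = 45

45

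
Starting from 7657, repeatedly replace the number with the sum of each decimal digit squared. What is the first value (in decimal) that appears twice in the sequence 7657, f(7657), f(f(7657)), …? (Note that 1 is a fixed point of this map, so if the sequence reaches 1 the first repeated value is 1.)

89

7657 → 7² + 6² + 5² + 7² = 49 + 36 + 25 + 49 = 159
159 → 1² + 5² + 9² = 1 + 25 + 81 = 107
107 → 1² + 0² + 7² = 1 + 0 + 49 = 50
50 → 5² + 0² = 25 + 0 = 25
25 → 2² + 5² = 4 + 25 = 29
29 → 2² + 9² = 4 + 81 = 85
85 → 8² + 5² = 64 + 25 = 89
89 → 8² + 9² = 64 + 81 = 145
145 → 1² + 4² + 5² = 1 + 16 + 25 = 42
42 → 4² + 2² = 16 + 4 = 20
20 → 2² + 0² = 4 + 0 = 4
4 → 4² = 16
16 → 1² + 6² = 1 + 36 = 37
37 → 3² + 7² = 9 + 49 = 58
58 → 5² + 8² = 25 + 64 = 89  — 89 already appeared earlier.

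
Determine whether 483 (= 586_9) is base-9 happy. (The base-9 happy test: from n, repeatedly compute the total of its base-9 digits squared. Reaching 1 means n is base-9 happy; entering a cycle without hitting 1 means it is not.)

base-9 happy

483 = (5,8,6)_9 → 5² + 8² + 6² = 125
125 = (1,4,8)_9 → 1² + 4² + 8² = 81
81 = (1,0,0)_9 → 1² + 0² + 0² = 1  — reached 1.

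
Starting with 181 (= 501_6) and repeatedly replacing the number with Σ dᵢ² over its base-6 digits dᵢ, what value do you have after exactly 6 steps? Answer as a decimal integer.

181 = (5,0,1)_6 → 5² + 0² + 1² = 26
26 = (4,2)_6 → 4² + 2² = 20
20 = (3,2)_6 → 3² + 2² = 13
13 = (2,1)_6 → 2² + 1² = 5
5 = (5)_6 → 5² = 25
25 = (4,1)_6 → 4² + 1² = 17

17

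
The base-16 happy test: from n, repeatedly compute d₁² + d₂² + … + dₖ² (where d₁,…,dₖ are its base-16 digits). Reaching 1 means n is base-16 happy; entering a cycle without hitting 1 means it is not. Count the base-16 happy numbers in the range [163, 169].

163: 163 → 109 → 205 → 313 → 91 → 146 → 85 → 50 → 13 → 169 → 181 → 146  — not base-16 happy
164: 164 → 116 → 65 → 17 → 2 → 4 → 16 → 1  — base-16 happy
165: 165 → 125 → 218 → 269 → 170 → 200 → 208 → 169 → 181 → 146 → 85 → 50 → 13 → 169  — not base-16 happy
166: 166 → 136 → 128 → 64 → 16 → 1  — base-16 happy
167: 167 → 149 → 106 → 136 → 128 → 64 → 16 → 1  — base-16 happy
168: 168 → 164 → 116 → 65 → 17 → 2 → 4 → 16 → 1  — base-16 happy
169: 169 → 181 → 146 → 85 → 50 → 13 → 169  — not base-16 happy
base-16 happy: 164, 166, 167, 168

4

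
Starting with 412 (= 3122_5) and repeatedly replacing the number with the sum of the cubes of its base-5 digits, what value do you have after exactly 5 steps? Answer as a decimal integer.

412 = (3,1,2,2)_5 → 44
44 = (1,3,4)_5 → 92
92 = (3,3,2)_5 → 62
62 = (2,2,2)_5 → 24
24 = (4,4)_5 → 128

128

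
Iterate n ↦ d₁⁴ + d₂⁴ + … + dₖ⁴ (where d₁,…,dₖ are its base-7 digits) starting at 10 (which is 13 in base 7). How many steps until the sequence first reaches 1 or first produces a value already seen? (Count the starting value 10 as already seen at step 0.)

10 = (1,3)_7 → 82
82 = (1,4,5)_7 → 882
882 = (2,4,0,0)_7 → 272
272 = (5,3,6)_7 → 2002
2002 = (5,5,6,0)_7 → 2546
2546 = (1,0,2,6,5)_7 → 1938
1938 = (5,4,3,6)_7 → 2258
2258 = (6,4,0,4)_7 → 1808
1808 = (5,1,6,2)_7 → 1938  — 1938 repeats.
That took 9 steps.

9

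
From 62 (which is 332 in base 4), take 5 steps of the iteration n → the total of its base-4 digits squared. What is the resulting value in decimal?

4

62 = (3,3,2)_4 → 3² + 3² + 2² = 22
22 = (1,1,2)_4 → 1² + 1² + 2² = 6
6 = (1,2)_4 → 1² + 2² = 5
5 = (1,1)_4 → 1² + 1² = 2
2 = (2)_4 → 2² = 4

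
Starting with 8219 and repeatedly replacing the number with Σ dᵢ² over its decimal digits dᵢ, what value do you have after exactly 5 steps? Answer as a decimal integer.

8219 → 150
150 → 26
26 → 40
40 → 16
16 → 37

37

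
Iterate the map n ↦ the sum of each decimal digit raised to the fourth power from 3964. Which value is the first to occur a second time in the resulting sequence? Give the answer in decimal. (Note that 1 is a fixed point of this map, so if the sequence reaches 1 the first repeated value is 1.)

3964 → 3⁴ + 9⁴ + 6⁴ + 4⁴ = 81 + 6561 + 1296 + 256 = 8194
8194 → 8⁴ + 1⁴ + 9⁴ + 4⁴ = 4096 + 1 + 6561 + 256 = 10914
10914 → 1⁴ + 0⁴ + 9⁴ + 1⁴ + 4⁴ = 1 + 0 + 6561 + 1 + 256 = 6819
6819 → 6⁴ + 8⁴ + 1⁴ + 9⁴ = 1296 + 4096 + 1 + 6561 = 11954
11954 → 1⁴ + 1⁴ + 9⁴ + 5⁴ + 4⁴ = 1 + 1 + 6561 + 625 + 256 = 7444
7444 → 7⁴ + 4⁴ + 4⁴ + 4⁴ = 2401 + 256 + 256 + 256 = 3169
3169 → 3⁴ + 1⁴ + 6⁴ + 9⁴ = 81 + 1 + 1296 + 6561 = 7939
7939 → 7⁴ + 9⁴ + 3⁴ + 9⁴ = 2401 + 6561 + 81 + 6561 = 15604
15604 → 1⁴ + 5⁴ + 6⁴ + 0⁴ + 4⁴ = 1 + 625 + 1296 + 0 + 256 = 2178
2178 → 2⁴ + 1⁴ + 7⁴ + 8⁴ = 16 + 1 + 2401 + 4096 = 6514
6514 → 6⁴ + 5⁴ + 1⁴ + 4⁴ = 1296 + 625 + 1 + 256 = 2178  — 2178 already appeared earlier.

2178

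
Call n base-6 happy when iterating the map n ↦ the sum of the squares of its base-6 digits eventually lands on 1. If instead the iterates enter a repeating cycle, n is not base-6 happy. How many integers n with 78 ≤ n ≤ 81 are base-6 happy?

78: 78 → 5 → 25 → 17 → 29 → 41 → 26 → 20 → 13 → 5  (repeats 5)
79: 79 → 6 → 1  (reaches 1)
80: 80 → 9 → 10 → 17 → 29 → 41 → 26 → 20 → 13 → 5 → 25 → 17  (repeats 17)
81: 81 → 14 → 8 → 5 → 25 → 17 → 29 → 41 → 26 → 20 → 13 → 5  (repeats 5)
base-6 happy: 79

1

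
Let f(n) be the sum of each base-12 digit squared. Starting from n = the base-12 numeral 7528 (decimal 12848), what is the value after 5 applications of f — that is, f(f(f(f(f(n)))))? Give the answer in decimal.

12848 = (7,5,2,8)_12 → 7² + 5² + 2² + 8² = 142
142 = (11,10)_12 → 11² + 10² = 221
221 = (1,6,5)_12 → 1² + 6² + 5² = 62
62 = (5,2)_12 → 5² + 2² = 29
29 = (2,5)_12 → 2² + 5² = 29

29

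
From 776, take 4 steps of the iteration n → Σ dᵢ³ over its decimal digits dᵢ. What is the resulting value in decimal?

371

776 → 7³ + 7³ + 6³ = 343 + 343 + 216 = 902
902 → 9³ + 0³ + 2³ = 729 + 0 + 8 = 737
737 → 7³ + 3³ + 7³ = 343 + 27 + 343 = 713
713 → 7³ + 1³ + 3³ = 343 + 1 + 27 = 371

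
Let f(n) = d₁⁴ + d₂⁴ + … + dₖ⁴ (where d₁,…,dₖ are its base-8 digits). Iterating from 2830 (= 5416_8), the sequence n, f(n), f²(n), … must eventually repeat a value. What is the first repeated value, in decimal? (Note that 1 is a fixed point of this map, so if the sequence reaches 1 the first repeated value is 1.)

1

2830 = (5,4,1,6)_8 → 5⁴ + 4⁴ + 1⁴ + 6⁴ = 2178
2178 = (4,2,0,2)_8 → 4⁴ + 2⁴ + 0⁴ + 2⁴ = 288
288 = (4,4,0)_8 → 4⁴ + 4⁴ + 0⁴ = 512
512 = (1,0,0,0)_8 → 1⁴ + 0⁴ + 0⁴ + 0⁴ = 1  — reached the fixed point 1.
1 → 1, so 1 is the first repeated value.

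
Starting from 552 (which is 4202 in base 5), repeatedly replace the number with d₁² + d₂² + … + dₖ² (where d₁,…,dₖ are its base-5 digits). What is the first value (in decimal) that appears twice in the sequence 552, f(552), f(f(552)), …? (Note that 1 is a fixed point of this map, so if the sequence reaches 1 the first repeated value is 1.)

4

552 = (4,2,0,2)_5 → 4² + 2² + 0² + 2² = 16 + 4 + 0 + 4 = 24
24 = (4,4)_5 → 4² + 4² = 16 + 16 = 32
32 = (1,1,2)_5 → 1² + 1² + 2² = 1 + 1 + 4 = 6
6 = (1,1)_5 → 1² + 1² = 1 + 1 = 2
2 = (2)_5 → 2² = 4
4 = (4)_5 → 4² = 16
16 = (3,1)_5 → 3² + 1² = 9 + 1 = 10
10 = (2,0)_5 → 2² + 0² = 4 + 0 = 4  — 4 already appeared earlier.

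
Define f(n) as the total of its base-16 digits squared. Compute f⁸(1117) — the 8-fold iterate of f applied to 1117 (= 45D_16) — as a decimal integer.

181

1117 = (4,5,13)_16 → 4² + 5² + 13² = 210
210 = (13,2)_16 → 13² + 2² = 173
173 = (10,13)_16 → 10² + 13² = 269
269 = (1,0,13)_16 → 1² + 0² + 13² = 170
170 = (10,10)_16 → 10² + 10² = 200
200 = (12,8)_16 → 12² + 8² = 208
208 = (13,0)_16 → 13² + 0² = 169
169 = (10,9)_16 → 10² + 9² = 181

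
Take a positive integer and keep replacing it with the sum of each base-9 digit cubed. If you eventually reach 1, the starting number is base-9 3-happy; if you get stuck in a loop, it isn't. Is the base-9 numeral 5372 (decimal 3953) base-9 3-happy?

base-9 3-happy

3953 = (5,3,7,2)_9 → 503
503 = (6,1,8)_9 → 729
729 = (1,0,0,0)_9 → 1  — reached 1.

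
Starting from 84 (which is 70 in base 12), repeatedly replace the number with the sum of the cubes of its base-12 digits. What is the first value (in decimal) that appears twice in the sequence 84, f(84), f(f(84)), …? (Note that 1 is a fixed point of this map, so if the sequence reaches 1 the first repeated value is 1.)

343

84 = (7,0)_12 → 7³ + 0³ = 343 + 0 = 343
343 = (2,4,7)_12 → 2³ + 4³ + 7³ = 8 + 64 + 343 = 415
415 = (2,10,7)_12 → 2³ + 10³ + 7³ = 8 + 1000 + 343 = 1351
1351 = (9,4,7)_12 → 9³ + 4³ + 7³ = 729 + 64 + 343 = 1136
1136 = (7,10,8)_12 → 7³ + 10³ + 8³ = 343 + 1000 + 512 = 1855
1855 = (1,0,10,7)_12 → 1³ + 0³ + 10³ + 7³ = 1 + 0 + 1000 + 343 = 1344
1344 = (9,4,0)_12 → 9³ + 4³ + 0³ = 729 + 64 + 0 = 793
793 = (5,6,1)_12 → 5³ + 6³ + 1³ = 125 + 216 + 1 = 342
342 = (2,4,6)_12 → 2³ + 4³ + 6³ = 8 + 64 + 216 = 288
288 = (2,0,0)_12 → 2³ + 0³ + 0³ = 8 + 0 + 0 = 8
8 = (8)_12 → 8³ = 512
512 = (3,6,8)_12 → 3³ + 6³ + 8³ = 27 + 216 + 512 = 755
755 = (5,2,11)_12 → 5³ + 2³ + 11³ = 125 + 8 + 1331 = 1464
1464 = (10,2,0)_12 → 10³ + 2³ + 0³ = 1000 + 8 + 0 = 1008
1008 = (7,0,0)_12 → 7³ + 0³ + 0³ = 343 + 0 + 0 = 343  — 343 already appeared earlier.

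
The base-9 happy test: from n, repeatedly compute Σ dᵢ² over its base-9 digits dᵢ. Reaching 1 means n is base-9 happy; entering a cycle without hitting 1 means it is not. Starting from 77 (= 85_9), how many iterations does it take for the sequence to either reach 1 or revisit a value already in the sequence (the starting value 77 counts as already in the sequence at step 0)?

77 = (8,5)_9 → 8² + 5² = 64 + 25 = 89
89 = (1,0,8)_9 → 1² + 0² + 8² = 1 + 0 + 64 = 65
65 = (7,2)_9 → 7² + 2² = 49 + 4 = 53
53 = (5,8)_9 → 5² + 8² = 25 + 64 = 89  — 89 repeats.
That took 4 steps.

4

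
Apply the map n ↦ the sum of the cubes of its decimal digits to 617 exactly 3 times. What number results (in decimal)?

92

617 → 6³ + 1³ + 7³ = 560
560 → 5³ + 6³ + 0³ = 341
341 → 3³ + 4³ + 1³ = 92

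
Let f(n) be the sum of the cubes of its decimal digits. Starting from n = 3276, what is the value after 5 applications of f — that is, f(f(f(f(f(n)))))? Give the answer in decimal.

513

3276 → 3³ + 2³ + 7³ + 6³ = 27 + 8 + 343 + 216 = 594
594 → 5³ + 9³ + 4³ = 125 + 729 + 64 = 918
918 → 9³ + 1³ + 8³ = 729 + 1 + 512 = 1242
1242 → 1³ + 2³ + 4³ + 2³ = 1 + 8 + 64 + 8 = 81
81 → 8³ + 1³ = 512 + 1 = 513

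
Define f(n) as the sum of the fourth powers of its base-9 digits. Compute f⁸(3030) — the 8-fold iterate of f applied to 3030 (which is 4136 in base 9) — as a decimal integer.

3030 = (4,1,3,6)_9 → 4⁴ + 1⁴ + 3⁴ + 6⁴ = 256 + 1 + 81 + 1296 = 1634
1634 = (2,2,1,5)_9 → 2⁴ + 2⁴ + 1⁴ + 5⁴ = 16 + 16 + 1 + 625 = 658
658 = (8,1,1)_9 → 8⁴ + 1⁴ + 1⁴ = 4096 + 1 + 1 = 4098
4098 = (5,5,5,3)_9 → 5⁴ + 5⁴ + 5⁴ + 3⁴ = 625 + 625 + 625 + 81 = 1956
1956 = (2,6,1,3)_9 → 2⁴ + 6⁴ + 1⁴ + 3⁴ = 16 + 1296 + 1 + 81 = 1394
1394 = (1,8,1,8)_9 → 1⁴ + 8⁴ + 1⁴ + 8⁴ = 1 + 4096 + 1 + 4096 = 8194
8194 = (1,2,2,1,4)_9 → 1⁴ + 2⁴ + 2⁴ + 1⁴ + 4⁴ = 1 + 16 + 16 + 1 + 256 = 290
290 = (3,5,2)_9 → 3⁴ + 5⁴ + 2⁴ = 81 + 625 + 16 = 722

722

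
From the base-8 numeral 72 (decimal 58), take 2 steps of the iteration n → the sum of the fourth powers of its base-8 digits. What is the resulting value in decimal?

2178

58 = (7,2)_8 → 7⁴ + 2⁴ = 2417
2417 = (4,5,6,1)_8 → 4⁴ + 5⁴ + 6⁴ + 1⁴ = 2178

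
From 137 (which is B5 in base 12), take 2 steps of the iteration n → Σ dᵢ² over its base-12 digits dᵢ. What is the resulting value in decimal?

5

137 = (11,5)_12 → 11² + 5² = 121 + 25 = 146
146 = (1,0,2)_12 → 1² + 0² + 2² = 1 + 0 + 4 = 5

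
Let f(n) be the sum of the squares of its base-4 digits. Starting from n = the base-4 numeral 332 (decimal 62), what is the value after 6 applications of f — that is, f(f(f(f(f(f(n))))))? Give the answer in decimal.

1

62 = (3,3,2)_4 → 22
22 = (1,1,2)_4 → 6
6 = (1,2)_4 → 5
5 = (1,1)_4 → 2
2 = (2)_4 → 4
4 = (1,0)_4 → 1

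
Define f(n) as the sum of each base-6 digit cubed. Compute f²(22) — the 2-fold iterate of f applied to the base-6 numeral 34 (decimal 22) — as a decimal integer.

36

22 = (3,4)_6 → 3³ + 4³ = 27 + 64 = 91
91 = (2,3,1)_6 → 2³ + 3³ + 1³ = 8 + 27 + 1 = 36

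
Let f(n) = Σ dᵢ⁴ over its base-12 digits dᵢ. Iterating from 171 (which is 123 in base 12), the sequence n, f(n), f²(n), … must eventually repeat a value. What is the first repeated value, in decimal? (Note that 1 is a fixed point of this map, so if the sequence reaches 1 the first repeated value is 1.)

20016

171 = (1,2,3)_12 → 1⁴ + 2⁴ + 3⁴ = 98
98 = (8,2)_12 → 8⁴ + 2⁴ = 4112
4112 = (2,4,6,8)_12 → 2⁴ + 4⁴ + 6⁴ + 8⁴ = 5664
5664 = (3,3,4,0)_12 → 3⁴ + 3⁴ + 4⁴ + 0⁴ = 418
418 = (2,10,10)_12 → 2⁴ + 10⁴ + 10⁴ = 20016
20016 = (11,7,0,0)_12 → 11⁴ + 7⁴ + 0⁴ + 0⁴ = 17042
17042 = (9,10,4,2)_12 → 9⁴ + 10⁴ + 4⁴ + 2⁴ = 16833
16833 = (9,8,10,9)_12 → 9⁴ + 8⁴ + 10⁴ + 9⁴ = 27218
27218 = (1,3,9,0,2)_12 → 1⁴ + 3⁴ + 9⁴ + 0⁴ + 2⁴ = 6659
6659 = (3,10,2,11)_12 → 3⁴ + 10⁴ + 2⁴ + 11⁴ = 24738
24738 = (1,2,3,9,6)_12 → 1⁴ + 2⁴ + 3⁴ + 9⁴ + 6⁴ = 7955
7955 = (4,7,2,11)_12 → 4⁴ + 7⁴ + 2⁴ + 11⁴ = 17314
17314 = (10,0,2,10)_12 → 10⁴ + 0⁴ + 2⁴ + 10⁴ = 20016  — 20016 already appeared earlier.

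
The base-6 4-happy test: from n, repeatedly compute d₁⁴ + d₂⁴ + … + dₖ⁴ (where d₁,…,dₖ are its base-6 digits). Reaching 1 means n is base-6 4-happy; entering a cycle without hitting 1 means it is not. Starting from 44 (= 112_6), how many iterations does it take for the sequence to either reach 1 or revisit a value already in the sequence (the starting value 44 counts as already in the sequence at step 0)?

44 = (1,1,2)_6 → 18
18 = (3,0)_6 → 81
81 = (2,1,3)_6 → 98
98 = (2,4,2)_6 → 288
288 = (1,2,0,0)_6 → 17
17 = (2,5)_6 → 641
641 = (2,5,4,5)_6 → 1522
1522 = (1,1,0,1,4)_6 → 259
259 = (1,1,1,1)_6 → 4
4 = (4)_6 → 256
256 = (1,1,0,4)_6 → 258
258 = (1,1,1,0)_6 → 3
3 = (3)_6 → 81  — 81 repeats.
That took 13 steps.

13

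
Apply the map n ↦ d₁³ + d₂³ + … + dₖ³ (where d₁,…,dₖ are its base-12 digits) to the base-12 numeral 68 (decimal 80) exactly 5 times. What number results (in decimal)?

856

80 = (6,8)_12 → 6³ + 8³ = 216 + 512 = 728
728 = (5,0,8)_12 → 5³ + 0³ + 8³ = 125 + 0 + 512 = 637
637 = (4,5,1)_12 → 4³ + 5³ + 1³ = 64 + 125 + 1 = 190
190 = (1,3,10)_12 → 1³ + 3³ + 10³ = 1 + 27 + 1000 = 1028
1028 = (7,1,8)_12 → 7³ + 1³ + 8³ = 343 + 1 + 512 = 856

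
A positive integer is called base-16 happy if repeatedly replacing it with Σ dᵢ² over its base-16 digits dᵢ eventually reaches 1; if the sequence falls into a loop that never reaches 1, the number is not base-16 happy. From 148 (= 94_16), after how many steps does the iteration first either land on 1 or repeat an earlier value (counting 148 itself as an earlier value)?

13

148 = (9,4)_16 → 97
97 = (6,1)_16 → 37
37 = (2,5)_16 → 29
29 = (1,13)_16 → 170
170 = (10,10)_16 → 200
200 = (12,8)_16 → 208
208 = (13,0)_16 → 169
169 = (10,9)_16 → 181
181 = (11,5)_16 → 146
146 = (9,2)_16 → 85
85 = (5,5)_16 → 50
50 = (3,2)_16 → 13
13 = (13)_16 → 169  — 169 repeats.
That took 13 steps.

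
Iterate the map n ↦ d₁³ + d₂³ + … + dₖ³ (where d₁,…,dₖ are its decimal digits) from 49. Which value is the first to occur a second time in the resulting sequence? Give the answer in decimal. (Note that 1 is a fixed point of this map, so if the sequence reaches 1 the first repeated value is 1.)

1459

49 → 4³ + 9³ = 793
793 → 7³ + 9³ + 3³ = 1099
1099 → 1³ + 0³ + 9³ + 9³ = 1459
1459 → 1³ + 4³ + 5³ + 9³ = 919
919 → 9³ + 1³ + 9³ = 1459  — 1459 already appeared earlier.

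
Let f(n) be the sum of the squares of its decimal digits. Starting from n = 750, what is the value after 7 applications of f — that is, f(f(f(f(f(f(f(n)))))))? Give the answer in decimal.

750 → 7² + 5² + 0² = 74
74 → 7² + 4² = 65
65 → 6² + 5² = 61
61 → 6² + 1² = 37
37 → 3² + 7² = 58
58 → 5² + 8² = 89
89 → 8² + 9² = 145

145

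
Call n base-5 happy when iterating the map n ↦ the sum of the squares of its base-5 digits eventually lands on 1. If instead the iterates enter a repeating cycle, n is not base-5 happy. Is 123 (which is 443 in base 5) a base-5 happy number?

123 = (4,4,3)_5 → 4² + 4² + 3² = 16 + 16 + 9 = 41
41 = (1,3,1)_5 → 1² + 3² + 1² = 1 + 9 + 1 = 11
11 = (2,1)_5 → 2² + 1² = 4 + 1 = 5
5 = (1,0)_5 → 1² + 0² = 1 + 0 = 1  — reached 1.

base-5 happy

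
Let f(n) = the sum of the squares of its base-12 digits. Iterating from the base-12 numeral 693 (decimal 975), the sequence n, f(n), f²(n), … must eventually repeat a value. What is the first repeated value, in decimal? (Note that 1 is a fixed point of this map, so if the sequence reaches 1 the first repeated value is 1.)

5

975 = (6,9,3)_12 → 126
126 = (10,6)_12 → 136
136 = (11,4)_12 → 137
137 = (11,5)_12 → 146
146 = (1,0,2)_12 → 5
5 = (5)_12 → 25
25 = (2,1)_12 → 5  — 5 already appeared earlier.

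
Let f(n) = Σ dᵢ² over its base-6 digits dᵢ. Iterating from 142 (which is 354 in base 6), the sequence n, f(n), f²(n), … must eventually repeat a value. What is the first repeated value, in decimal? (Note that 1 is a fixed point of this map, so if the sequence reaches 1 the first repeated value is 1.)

142 = (3,5,4)_6 → 3² + 5² + 4² = 9 + 25 + 16 = 50
50 = (1,2,2)_6 → 1² + 2² + 2² = 1 + 4 + 4 = 9
9 = (1,3)_6 → 1² + 3² = 1 + 9 = 10
10 = (1,4)_6 → 1² + 4² = 1 + 16 = 17
17 = (2,5)_6 → 2² + 5² = 4 + 25 = 29
29 = (4,5)_6 → 4² + 5² = 16 + 25 = 41
41 = (1,0,5)_6 → 1² + 0² + 5² = 1 + 0 + 25 = 26
26 = (4,2)_6 → 4² + 2² = 16 + 4 = 20
20 = (3,2)_6 → 3² + 2² = 9 + 4 = 13
13 = (2,1)_6 → 2² + 1² = 4 + 1 = 5
5 = (5)_6 → 5² = 25
25 = (4,1)_6 → 4² + 1² = 16 + 1 = 17  — 17 already appeared earlier.

17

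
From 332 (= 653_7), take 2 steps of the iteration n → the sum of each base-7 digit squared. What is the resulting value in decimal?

10

332 = (6,5,3)_7 → 6² + 5² + 3² = 36 + 25 + 9 = 70
70 = (1,3,0)_7 → 1² + 3² + 0² = 1 + 9 + 0 = 10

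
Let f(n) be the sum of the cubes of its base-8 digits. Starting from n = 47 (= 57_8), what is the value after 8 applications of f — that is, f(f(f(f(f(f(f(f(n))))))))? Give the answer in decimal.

559

47 = (5,7)_8 → 468
468 = (7,2,4)_8 → 415
415 = (6,3,7)_8 → 586
586 = (1,1,1,2)_8 → 11
11 = (1,3)_8 → 28
28 = (3,4)_8 → 91
91 = (1,3,3)_8 → 55
55 = (6,7)_8 → 559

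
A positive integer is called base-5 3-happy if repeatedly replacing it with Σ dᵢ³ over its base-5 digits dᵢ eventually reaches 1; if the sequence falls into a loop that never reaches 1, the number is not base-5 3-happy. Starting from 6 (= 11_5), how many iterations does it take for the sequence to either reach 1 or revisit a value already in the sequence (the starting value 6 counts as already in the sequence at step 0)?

6 = (1,1)_5 → 1³ + 1³ = 2
2 = (2)_5 → 2³ = 8
8 = (1,3)_5 → 1³ + 3³ = 28
28 = (1,0,3)_5 → 1³ + 0³ + 3³ = 28  — 28 repeats.
That took 4 steps.

4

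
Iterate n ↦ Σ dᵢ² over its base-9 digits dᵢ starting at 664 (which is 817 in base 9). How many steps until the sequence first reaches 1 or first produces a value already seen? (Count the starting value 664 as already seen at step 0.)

6

664 = (8,1,7)_9 → 8² + 1² + 7² = 64 + 1 + 49 = 114
114 = (1,3,6)_9 → 1² + 3² + 6² = 1 + 9 + 36 = 46
46 = (5,1)_9 → 5² + 1² = 25 + 1 = 26
26 = (2,8)_9 → 2² + 8² = 4 + 64 = 68
68 = (7,5)_9 → 7² + 5² = 49 + 25 = 74
74 = (8,2)_9 → 8² + 2² = 64 + 4 = 68  — 68 repeats.
That took 6 steps.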